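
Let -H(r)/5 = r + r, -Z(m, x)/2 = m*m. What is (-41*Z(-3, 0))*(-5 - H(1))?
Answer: 3690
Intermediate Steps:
Z(m, x) = -2*m² (Z(m, x) = -2*m*m = -2*m²)
H(r) = -10*r (H(r) = -5*(r + r) = -10*r)
(-41*Z(-3, 0))*(-5 - H(1)) = (-(-82)*(-3)²)*(-5 - (-10)) = (-(-82)*9)*(-5 - 1*(-10)) = (-41*(-18))*(-5 + 10) = 738*5 = 3690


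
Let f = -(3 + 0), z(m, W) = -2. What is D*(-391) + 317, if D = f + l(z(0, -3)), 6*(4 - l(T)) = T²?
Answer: 560/3 ≈ 186.67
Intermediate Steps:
l(T) = 4 - T²/6
f = -3 (f = -1*3 = -3)
D = ⅓ (D = -3 + (4 - ⅙*(-2)²) = -3 + (4 - ⅙*4) = -3 + (4 - ⅔) = -3 + 10/3 = ⅓ ≈ 0.33333)
D*(-391) + 317 = (⅓)*(-391) + 317 = -391/3 + 317 = 560/3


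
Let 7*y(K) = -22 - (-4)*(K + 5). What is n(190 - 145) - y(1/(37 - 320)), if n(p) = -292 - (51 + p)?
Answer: -768058/1981 ≈ -387.71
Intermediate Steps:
n(p) = -343 - p (n(p) = -292 + (-51 - p) = -343 - p)
y(K) = -2/7 + 4*K/7 (y(K) = (-22 - (-4)*(K + 5))/7 = (-22 - (-4)*(5 + K))/7 = (-22 - (-20 - 4*K))/7 = (-22 + (20 + 4*K))/7 = (-2 + 4*K)/7 = -2/7 + 4*K/7)
n(190 - 145) - y(1/(37 - 320)) = (-343 - (190 - 145)) - (-2/7 + 4/(7*(37 - 320))) = (-343 - 1*45) - (-2/7 + (4/7)/(-283)) = (-343 - 45) - (-2/7 + (4/7)*(-1/283)) = -388 - (-2/7 - 4/1981) = -388 - 1*(-570/1981) = -388 + 570/1981 = -768058/1981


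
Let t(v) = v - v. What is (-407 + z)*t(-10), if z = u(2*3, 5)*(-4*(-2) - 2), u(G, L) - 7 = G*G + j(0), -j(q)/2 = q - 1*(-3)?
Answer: 0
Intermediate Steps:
t(v) = 0
j(q) = -6 - 2*q (j(q) = -2*(q - 1*(-3)) = -2*(q + 3) = -2*(3 + q) = -6 - 2*q)
u(G, L) = 1 + G² (u(G, L) = 7 + (G*G + (-6 - 2*0)) = 7 + (G² + (-6 + 0)) = 7 + (G² - 6) = 7 + (-6 + G²) = 1 + G²)
z = 222 (z = (1 + (2*3)²)*(-4*(-2) - 2) = (1 + 6²)*(8 - 2) = (1 + 36)*6 = 37*6 = 222)
(-407 + z)*t(-10) = (-407 + 222)*0 = -185*0 = 0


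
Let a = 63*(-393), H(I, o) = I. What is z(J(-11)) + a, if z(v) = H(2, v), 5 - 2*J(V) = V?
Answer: -24757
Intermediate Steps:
J(V) = 5/2 - V/2
a = -24759
z(v) = 2
z(J(-11)) + a = 2 - 24759 = -24757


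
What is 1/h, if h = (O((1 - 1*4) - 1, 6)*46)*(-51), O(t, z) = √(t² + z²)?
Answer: -√13/60996 ≈ -5.9111e-5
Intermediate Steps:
h = -4692*√13 (h = (√(((1 - 1*4) - 1)² + 6²)*46)*(-51) = (√(((1 - 4) - 1)² + 36)*46)*(-51) = (√((-3 - 1)² + 36)*46)*(-51) = (√((-4)² + 36)*46)*(-51) = (√(16 + 36)*46)*(-51) = (√52*46)*(-51) = ((2*√13)*46)*(-51) = (92*√13)*(-51) = -4692*√13 ≈ -16917.)
1/h = 1/(-4692*√13) = -√13/60996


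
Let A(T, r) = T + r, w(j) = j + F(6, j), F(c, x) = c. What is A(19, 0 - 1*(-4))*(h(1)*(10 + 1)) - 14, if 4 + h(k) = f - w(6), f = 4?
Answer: -3050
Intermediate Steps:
w(j) = 6 + j (w(j) = j + 6 = 6 + j)
h(k) = -12 (h(k) = -4 + (4 - (6 + 6)) = -4 + (4 - 1*12) = -4 + (4 - 12) = -4 - 8 = -12)
A(19, 0 - 1*(-4))*(h(1)*(10 + 1)) - 14 = (19 + (0 - 1*(-4)))*(-12*(10 + 1)) - 14 = (19 + (0 + 4))*(-12*11) - 14 = (19 + 4)*(-132) - 14 = 23*(-132) - 14 = -3036 - 14 = -3050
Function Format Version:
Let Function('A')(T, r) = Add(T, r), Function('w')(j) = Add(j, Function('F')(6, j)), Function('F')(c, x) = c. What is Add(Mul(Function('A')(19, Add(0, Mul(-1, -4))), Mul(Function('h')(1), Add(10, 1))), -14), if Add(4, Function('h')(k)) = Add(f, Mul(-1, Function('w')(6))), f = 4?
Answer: -3050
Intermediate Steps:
Function('w')(j) = Add(6, j) (Function('w')(j) = Add(j, 6) = Add(6, j))
Function('h')(k) = -12 (Function('h')(k) = Add(-4, Add(4, Mul(-1, Add(6, 6)))) = Add(-4, Add(4, Mul(-1, 12))) = Add(-4, Add(4, -12)) = Add(-4, -8) = -12)
Add(Mul(Function('A')(19, Add(0, Mul(-1, -4))), Mul(Function('h')(1), Add(10, 1))), -14) = Add(Mul(Add(19, Add(0, Mul(-1, -4))), Mul(-12, Add(10, 1))), -14) = Add(Mul(Add(19, Add(0, 4)), Mul(-12, 11)), -14) = Add(Mul(Add(19, 4), -132), -14) = Add(Mul(23, -132), -14) = Add(-3036, -14) = -3050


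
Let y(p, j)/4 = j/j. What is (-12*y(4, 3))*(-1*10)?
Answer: 480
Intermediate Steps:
y(p, j) = 4 (y(p, j) = 4*(j/j) = 4*1 = 4)
(-12*y(4, 3))*(-1*10) = (-12*4)*(-1*10) = -48*(-10) = 480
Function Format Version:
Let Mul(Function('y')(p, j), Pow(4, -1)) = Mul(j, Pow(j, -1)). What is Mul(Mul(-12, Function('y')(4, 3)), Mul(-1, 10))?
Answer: 480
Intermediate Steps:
Function('y')(p, j) = 4 (Function('y')(p, j) = Mul(4, Mul(j, Pow(j, -1))) = Mul(4, 1) = 4)
Mul(Mul(-12, Function('y')(4, 3)), Mul(-1, 10)) = Mul(Mul(-12, 4), Mul(-1, 10)) = Mul(-48, -10) = 480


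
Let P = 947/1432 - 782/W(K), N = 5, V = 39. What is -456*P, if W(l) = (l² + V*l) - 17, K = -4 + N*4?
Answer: 17246091/154477 ≈ 111.64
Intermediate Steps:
K = 16 (K = -4 + 5*4 = -4 + 20 = 16)
W(l) = -17 + l² + 39*l (W(l) = (l² + 39*l) - 17 = -17 + l² + 39*l)
P = -302563/1235816 (P = 947/1432 - 782/(-17 + 16² + 39*16) = 947*(1/1432) - 782/(-17 + 256 + 624) = 947/1432 - 782/863 = -302563/1235816 ≈ -0.24483)
-456*P = -456*(-302563/1235816) = 17246091/154477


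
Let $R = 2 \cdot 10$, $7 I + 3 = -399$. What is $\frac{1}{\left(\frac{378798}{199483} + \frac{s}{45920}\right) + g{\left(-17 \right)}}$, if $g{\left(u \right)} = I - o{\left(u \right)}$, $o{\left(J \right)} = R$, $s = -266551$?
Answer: $- \frac{9160259360}{745043785133} \approx -0.012295$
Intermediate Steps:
$I = - \frac{402}{7}$ ($I = - \frac{3}{7} + \frac{1}{7} \left(-399\right) = - \frac{3}{7} - 57 = - \frac{402}{7} \approx -57.429$)
$R = 20$
$o{\left(J \right)} = 20$
$g{\left(u \right)} = - \frac{542}{7}$ ($g{\left(u \right)} = - \frac{402}{7} - 20 = - \frac{542}{7}$)
$\frac{1}{\left(\frac{378798}{199483} + \frac{s}{45920}\right) + g{\left(-17 \right)}} = \frac{1}{\left(\frac{378798}{199483} - \frac{266551}{45920}\right) - \frac{542}{7}} = \frac{1}{- \frac{35777988973}{9160259360} - \frac{542}{7}} = \frac{1}{- \frac{745043785133}{9160259360}} = - \frac{9160259360}{745043785133}$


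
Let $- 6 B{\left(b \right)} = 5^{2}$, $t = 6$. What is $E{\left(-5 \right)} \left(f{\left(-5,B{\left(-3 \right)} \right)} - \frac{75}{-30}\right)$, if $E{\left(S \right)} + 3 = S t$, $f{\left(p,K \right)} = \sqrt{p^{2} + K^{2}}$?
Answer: $- \frac{165}{2} - \frac{55 \sqrt{61}}{2} \approx -297.28$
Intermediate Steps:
$B{\left(b \right)} = - \frac{25}{6}$ ($B{\left(b \right)} = - \frac{5^{2}}{6} = \left(- \frac{1}{6}\right) 25 = - \frac{25}{6}$)
$f{\left(p,K \right)} = \sqrt{K^{2} + p^{2}}$
$E{\left(S \right)} = -3 + 6 S$ ($E{\left(S \right)} = -3 + S 6 = -3 + 6 S$)
$E{\left(-5 \right)} \left(f{\left(-5,B{\left(-3 \right)} \right)} - \frac{75}{-30}\right) = \left(-3 + 6 \left(-5\right)\right) \left(\sqrt{\left(- \frac{25}{6}\right)^{2} + \left(-5\right)^{2}} - \frac{75}{-30}\right) = \left(-3 - 30\right) \left(\sqrt{\frac{625}{36} + 25} - - \frac{5}{2}\right) = - 33 \left(\sqrt{\frac{1525}{36}} + \frac{5}{2}\right) = - 33 \left(\frac{5 \sqrt{61}}{6} + \frac{5}{2}\right) = - 33 \left(\frac{5}{2} + \frac{5 \sqrt{61}}{6}\right) = - \frac{165}{2} - \frac{55 \sqrt{61}}{2}$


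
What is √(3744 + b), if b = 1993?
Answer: √5737 ≈ 75.743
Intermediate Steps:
√(3744 + b) = √(3744 + 1993) = √5737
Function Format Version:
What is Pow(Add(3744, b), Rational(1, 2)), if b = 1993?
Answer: Pow(5737, Rational(1, 2)) ≈ 75.743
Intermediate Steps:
Pow(Add(3744, b), Rational(1, 2)) = Pow(Add(3744, 1993), Rational(1, 2)) = Pow(5737, Rational(1, 2))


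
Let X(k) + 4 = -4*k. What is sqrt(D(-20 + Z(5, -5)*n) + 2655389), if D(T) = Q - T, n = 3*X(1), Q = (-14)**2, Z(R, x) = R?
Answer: 5*sqrt(106229) ≈ 1629.6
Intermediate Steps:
X(k) = -4 - 4*k
Q = 196
n = -24 (n = 3*(-4 - 4*1) = 3*(-4 - 4) = 3*(-8) = -24)
D(T) = 196 - T
sqrt(D(-20 + Z(5, -5)*n) + 2655389) = sqrt((196 - (-20 + 5*(-24))) + 2655389) = sqrt((196 - (-20 - 120)) + 2655389) = sqrt((196 - 1*(-140)) + 2655389) = sqrt((196 + 140) + 2655389) = sqrt(336 + 2655389) = sqrt(2655725) = 5*sqrt(106229)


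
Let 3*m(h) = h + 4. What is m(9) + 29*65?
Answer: 5668/3 ≈ 1889.3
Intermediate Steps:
m(h) = 4/3 + h/3 (m(h) = (h + 4)/3 = (4 + h)/3 = 4/3 + h/3)
m(9) + 29*65 = (4/3 + (1/3)*9) + 29*65 = (4/3 + 3) + 1885 = 13/3 + 1885 = 5668/3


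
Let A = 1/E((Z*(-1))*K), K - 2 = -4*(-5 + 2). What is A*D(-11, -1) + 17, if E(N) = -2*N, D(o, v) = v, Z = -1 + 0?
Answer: 477/28 ≈ 17.036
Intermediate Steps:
Z = -1
K = 14 (K = 2 - 4*(-5 + 2) = 2 - 4*(-3) = 2 + 12 = 14)
A = -1/28 (A = 1/(-2*(-1*(-1))*14) = 1/(-2*14) = 1/(-28) = -1/28 ≈ -0.035714)
A*D(-11, -1) + 17 = -1/28*(-1) + 17 = 1/28 + 17 = 477/28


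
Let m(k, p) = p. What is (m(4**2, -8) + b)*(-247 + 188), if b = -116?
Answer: 7316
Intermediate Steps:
(m(4**2, -8) + b)*(-247 + 188) = (-8 - 116)*(-247 + 188) = -124*(-59) = 7316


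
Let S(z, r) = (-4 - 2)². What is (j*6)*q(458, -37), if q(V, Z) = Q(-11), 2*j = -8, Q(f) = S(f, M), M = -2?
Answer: -864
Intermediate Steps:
S(z, r) = 36 (S(z, r) = (-6)² = 36)
Q(f) = 36
j = -4 (j = (½)*(-8) = -4)
q(V, Z) = 36
(j*6)*q(458, -37) = -4*6*36 = -24*36 = -864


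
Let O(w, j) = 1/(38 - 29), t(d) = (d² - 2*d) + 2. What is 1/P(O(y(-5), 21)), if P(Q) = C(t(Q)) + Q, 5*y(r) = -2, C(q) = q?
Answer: 81/154 ≈ 0.52597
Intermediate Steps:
t(d) = 2 + d² - 2*d
y(r) = -⅖ (y(r) = (⅕)*(-2) = -⅖)
O(w, j) = ⅑ (O(w, j) = 1/9 = ⅑)
P(Q) = 2 + Q² - Q (P(Q) = (2 + Q² - 2*Q) + Q = 2 + Q² - Q)
1/P(O(y(-5), 21)) = 1/(2 + (⅑)² - 1*⅑) = 1/(2 + 1/81 - ⅑) = 1/(154/81) = 81/154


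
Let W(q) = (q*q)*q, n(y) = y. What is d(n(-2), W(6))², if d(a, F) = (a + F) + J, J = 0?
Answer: 45796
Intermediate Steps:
W(q) = q³ (W(q) = q²*q = q³)
d(a, F) = F + a (d(a, F) = (a + F) + 0 = (F + a) + 0 = F + a)
d(n(-2), W(6))² = (6³ - 2)² = (216 - 2)² = 214² = 45796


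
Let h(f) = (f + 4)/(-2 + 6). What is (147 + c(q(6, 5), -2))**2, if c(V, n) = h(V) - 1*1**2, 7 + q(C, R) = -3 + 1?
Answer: 335241/16 ≈ 20953.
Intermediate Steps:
h(f) = 1 + f/4 (h(f) = (4 + f)/4 = (4 + f)*(1/4) = 1 + f/4)
q(C, R) = -9 (q(C, R) = -7 + (-3 + 1) = -7 - 2 = -9)
c(V, n) = V/4 (c(V, n) = (1 + V/4) - 1*1**2 = (1 + V/4) - 1*1 = (1 + V/4) - 1 = V/4)
(147 + c(q(6, 5), -2))**2 = (147 + (1/4)*(-9))**2 = (147 - 9/4)**2 = (579/4)**2 = 335241/16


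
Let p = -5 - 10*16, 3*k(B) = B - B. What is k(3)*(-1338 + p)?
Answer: 0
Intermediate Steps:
k(B) = 0 (k(B) = (B - B)/3 = (⅓)*0 = 0)
p = -165 (p = -5 - 160 = -165)
k(3)*(-1338 + p) = 0*(-1338 - 165) = 0*(-1503) = 0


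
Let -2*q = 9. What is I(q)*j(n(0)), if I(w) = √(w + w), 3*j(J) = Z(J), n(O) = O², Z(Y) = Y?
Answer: 0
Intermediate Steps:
q = -9/2 (q = -½*9 = -9/2 ≈ -4.5000)
j(J) = J/3
I(w) = √2*√w (I(w) = √(2*w) = √2*√w)
I(q)*j(n(0)) = (√2*√(-9/2))*((⅓)*0²) = (√2*(3*I*√2/2))*((⅓)*0) = (3*I)*0 = 0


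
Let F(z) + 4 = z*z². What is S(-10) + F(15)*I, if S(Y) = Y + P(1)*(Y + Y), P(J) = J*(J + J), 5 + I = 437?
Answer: 1456222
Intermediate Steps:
I = 432 (I = -5 + 437 = 432)
P(J) = 2*J² (P(J) = J*(2*J) = 2*J²)
S(Y) = 5*Y (S(Y) = Y + (2*1²)*(Y + Y) = Y + (2*1)*(2*Y) = Y + 2*(2*Y) = Y + 4*Y = 5*Y)
F(z) = -4 + z³ (F(z) = -4 + z*z² = -4 + z³)
S(-10) + F(15)*I = 5*(-10) + (-4 + 15³)*432 = -50 + (-4 + 3375)*432 = -50 + 3371*432 = -50 + 1456272 = 1456222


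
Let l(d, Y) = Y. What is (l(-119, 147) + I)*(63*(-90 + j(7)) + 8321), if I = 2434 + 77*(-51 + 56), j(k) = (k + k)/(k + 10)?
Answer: 136284734/17 ≈ 8.0168e+6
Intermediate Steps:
j(k) = 2*k/(10 + k) (j(k) = (2*k)/(10 + k) = 2*k/(10 + k))
I = 2819 (I = 2434 + 77*5 = 2434 + 385 = 2819)
(l(-119, 147) + I)*(63*(-90 + j(7)) + 8321) = (147 + 2819)*(63*(-90 + 2*7/(10 + 7)) + 8321) = 2966*(63*(-90 + 2*7/17) + 8321) = 2966*(63*(-90 + 2*7*(1/17)) + 8321) = 2966*(63*(-90 + 14/17) + 8321) = 2966*(63*(-1516/17) + 8321) = 2966*(-95508/17 + 8321) = 2966*(45949/17) = 136284734/17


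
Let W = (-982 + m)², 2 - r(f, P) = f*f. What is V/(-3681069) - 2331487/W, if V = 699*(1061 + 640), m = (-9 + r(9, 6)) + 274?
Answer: -444558729047/111065915024 ≈ -4.0027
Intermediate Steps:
r(f, P) = 2 - f² (r(f, P) = 2 - f*f = 2 - f²)
m = 186 (m = (-9 + (2 - 1*9²)) + 274 = (-9 + (2 - 1*81)) + 274 = (-9 + (2 - 81)) + 274 = (-9 - 79) + 274 = -88 + 274 = 186)
V = 1188999 (V = 699*1701 = 1188999)
W = 633616 (W = (-982 + 186)² = (-796)² = 633616)
V/(-3681069) - 2331487/W = 1188999/(-3681069) - 2331487/633616 = 1188999*(-1/3681069) - 2331487*1/633616 = -56619/175289 - 2331487/633616 = -444558729047/111065915024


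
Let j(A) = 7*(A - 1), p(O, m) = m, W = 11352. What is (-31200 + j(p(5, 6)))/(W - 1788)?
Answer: -31165/9564 ≈ -3.2586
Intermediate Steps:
j(A) = -7 + 7*A (j(A) = 7*(-1 + A) = -7 + 7*A)
(-31200 + j(p(5, 6)))/(W - 1788) = (-31200 + (-7 + 7*6))/(11352 - 1788) = (-31200 + (-7 + 42))/9564 = (-31200 + 35)*(1/9564) = -31165*1/9564 = -31165/9564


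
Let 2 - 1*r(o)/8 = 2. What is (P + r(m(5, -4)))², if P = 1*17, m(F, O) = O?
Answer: 289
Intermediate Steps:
P = 17
r(o) = 0 (r(o) = 16 - 8*2 = 16 - 16 = 0)
(P + r(m(5, -4)))² = (17 + 0)² = 17² = 289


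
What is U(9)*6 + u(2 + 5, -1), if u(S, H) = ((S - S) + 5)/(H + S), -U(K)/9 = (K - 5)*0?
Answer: ⅚ ≈ 0.83333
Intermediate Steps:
U(K) = 0 (U(K) = -9*(K - 5)*0 = -9*(-5 + K)*0 = -9*0 = 0)
u(S, H) = 5/(H + S) (u(S, H) = (0 + 5)/(H + S) = 5/(H + S))
U(9)*6 + u(2 + 5, -1) = 0*6 + 5/(-1 + (2 + 5)) = 0 + 5/(-1 + 7) = 0 + 5/6 = 0 + 5*(⅙) = 0 + ⅚ = ⅚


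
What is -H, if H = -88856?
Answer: 88856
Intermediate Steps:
-H = -1*(-88856) = 88856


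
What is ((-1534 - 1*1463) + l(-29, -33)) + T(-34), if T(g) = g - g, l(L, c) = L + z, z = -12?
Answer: -3038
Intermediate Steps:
l(L, c) = -12 + L (l(L, c) = L - 12 = -12 + L)
T(g) = 0
((-1534 - 1*1463) + l(-29, -33)) + T(-34) = ((-1534 - 1*1463) + (-12 - 29)) + 0 = ((-1534 - 1463) - 41) + 0 = (-2997 - 41) + 0 = -3038 + 0 = -3038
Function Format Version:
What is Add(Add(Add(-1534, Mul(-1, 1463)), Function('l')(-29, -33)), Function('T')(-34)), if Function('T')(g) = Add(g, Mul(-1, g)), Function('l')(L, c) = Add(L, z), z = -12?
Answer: -3038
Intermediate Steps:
Function('l')(L, c) = Add(-12, L) (Function('l')(L, c) = Add(L, -12) = Add(-12, L))
Function('T')(g) = 0
Add(Add(Add(-1534, Mul(-1, 1463)), Function('l')(-29, -33)), Function('T')(-34)) = Add(Add(Add(-1534, Mul(-1, 1463)), Add(-12, -29)), 0) = Add(Add(Add(-1534, -1463), -41), 0) = Add(Add(-2997, -41), 0) = Add(-3038, 0) = -3038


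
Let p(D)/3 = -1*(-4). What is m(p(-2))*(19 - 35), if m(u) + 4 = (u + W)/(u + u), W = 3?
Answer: 54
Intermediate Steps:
p(D) = 12 (p(D) = 3*(-1*(-4)) = 3*4 = 12)
m(u) = -4 + (3 + u)/(2*u) (m(u) = -4 + (u + 3)/(u + u) = -4 + (3 + u)/((2*u)) = -4 + (3 + u)*(1/(2*u)) = -4 + (3 + u)/(2*u))
m(p(-2))*(19 - 35) = ((1/2)*(3 - 7*12)/12)*(19 - 35) = ((1/2)*(1/12)*(3 - 84))*(-16) = ((1/2)*(1/12)*(-81))*(-16) = -27/8*(-16) = 54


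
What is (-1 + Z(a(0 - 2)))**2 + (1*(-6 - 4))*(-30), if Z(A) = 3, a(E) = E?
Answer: 304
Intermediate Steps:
(-1 + Z(a(0 - 2)))**2 + (1*(-6 - 4))*(-30) = (-1 + 3)**2 + (1*(-6 - 4))*(-30) = 2**2 + (1*(-10))*(-30) = 4 - 10*(-30) = 4 + 300 = 304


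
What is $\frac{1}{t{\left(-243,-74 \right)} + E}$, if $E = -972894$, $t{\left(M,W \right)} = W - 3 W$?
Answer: $- \frac{1}{972746} \approx -1.028 \cdot 10^{-6}$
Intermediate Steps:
$t{\left(M,W \right)} = - 2 W$
$\frac{1}{t{\left(-243,-74 \right)} + E} = \frac{1}{\left(-2\right) \left(-74\right) - 972894} = \frac{1}{148 - 972894} = \frac{1}{-972746} = - \frac{1}{972746}$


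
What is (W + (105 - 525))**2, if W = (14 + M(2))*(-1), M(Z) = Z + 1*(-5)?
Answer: 185761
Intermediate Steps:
M(Z) = -5 + Z (M(Z) = Z - 5 = -5 + Z)
W = -11 (W = (14 + (-5 + 2))*(-1) = (14 - 3)*(-1) = 11*(-1) = -11)
(W + (105 - 525))**2 = (-11 + (105 - 525))**2 = (-11 - 420)**2 = (-431)**2 = 185761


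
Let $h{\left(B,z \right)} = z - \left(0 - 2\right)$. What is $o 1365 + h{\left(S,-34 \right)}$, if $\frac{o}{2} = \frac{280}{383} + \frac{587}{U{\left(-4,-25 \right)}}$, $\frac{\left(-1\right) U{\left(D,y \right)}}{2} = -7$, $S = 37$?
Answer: $\frac{44592239}{383} \approx 1.1643 \cdot 10^{5}$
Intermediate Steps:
$h{\left(B,z \right)} = 2 + z$ ($h{\left(B,z \right)} = z - -2 = z + 2 = 2 + z$)
$U{\left(D,y \right)} = 14$ ($U{\left(D,y \right)} = \left(-2\right) \left(-7\right) = 14$)
$o = \frac{228741}{2681}$ ($o = 2 \left(\frac{280}{383} + \frac{587}{14}\right) = 2 \cdot \frac{228741}{5362} = \frac{228741}{2681} \approx 85.319$)
$o 1365 + h{\left(S,-34 \right)} = \frac{228741}{2681} \cdot 1365 + \left(2 - 34\right) = \frac{44604495}{383} - 32 = \frac{44592239}{383}$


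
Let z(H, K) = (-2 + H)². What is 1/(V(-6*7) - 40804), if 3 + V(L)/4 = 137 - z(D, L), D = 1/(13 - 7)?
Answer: -9/362533 ≈ -2.4825e-5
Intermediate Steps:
D = ⅙ (D = 1/6 = ⅙ ≈ 0.16667)
V(L) = 4703/9 (V(L) = -12 + 4*(137 - (-2 + ⅙)²) = -12 + 4*(137 - (-11/6)²) = -12 + 4*(137 - 1*121/36) = -12 + 4*(137 - 121/36) = -12 + 4*(4811/36) = -12 + 4811/9 = 4703/9)
1/(V(-6*7) - 40804) = 1/(4703/9 - 40804) = 1/(-362533/9) = -9/362533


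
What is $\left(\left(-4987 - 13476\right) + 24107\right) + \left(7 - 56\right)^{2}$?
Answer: $8045$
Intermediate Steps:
$\left(\left(-4987 - 13476\right) + 24107\right) + \left(7 - 56\right)^{2} = \left(-18463 + 24107\right) + \left(-49\right)^{2} = 5644 + 2401 = 8045$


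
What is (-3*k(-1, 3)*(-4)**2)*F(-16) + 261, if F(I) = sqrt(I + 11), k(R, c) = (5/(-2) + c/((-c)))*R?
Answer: 261 - 168*I*sqrt(5) ≈ 261.0 - 375.66*I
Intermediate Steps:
k(R, c) = -7*R/2 (k(R, c) = (5*(-1/2) + c*(-1/c))*R = (-5/2 - 1)*R = -7*R/2)
F(I) = sqrt(11 + I)
(-3*k(-1, 3)*(-4)**2)*F(-16) + 261 = (-(-21)*(-1)/2*(-4)**2)*sqrt(11 - 16) + 261 = (-3*7/2*16)*sqrt(-5) + 261 = (-21/2*16)*(I*sqrt(5)) + 261 = -168*I*sqrt(5) + 261 = 261 - 168*I*sqrt(5)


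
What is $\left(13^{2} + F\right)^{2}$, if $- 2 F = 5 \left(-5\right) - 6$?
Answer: $\frac{136161}{4} \approx 34040.0$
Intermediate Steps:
$F = \frac{31}{2}$ ($F = - \frac{5 \left(-5\right) - 6}{2} = - \frac{-25 - 6}{2} = \left(- \frac{1}{2}\right) \left(-31\right) = \frac{31}{2} \approx 15.5$)
$\left(13^{2} + F\right)^{2} = \left(13^{2} + \frac{31}{2}\right)^{2} = \left(169 + \frac{31}{2}\right)^{2} = \left(\frac{369}{2}\right)^{2} = \frac{136161}{4}$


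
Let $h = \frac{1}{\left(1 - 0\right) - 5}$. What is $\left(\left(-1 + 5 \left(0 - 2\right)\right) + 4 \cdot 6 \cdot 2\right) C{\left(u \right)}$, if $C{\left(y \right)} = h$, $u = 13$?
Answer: $- \frac{37}{4} \approx -9.25$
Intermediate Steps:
$h = - \frac{1}{4}$ ($h = \frac{1}{\left(1 + 0\right) - 5} = \frac{1}{1 - 5} = \frac{1}{-4} = - \frac{1}{4} \approx -0.25$)
$C{\left(y \right)} = - \frac{1}{4}$
$\left(\left(-1 + 5 \left(0 - 2\right)\right) + 4 \cdot 6 \cdot 2\right) C{\left(u \right)} = \left(\left(-1 + 5 \left(0 - 2\right)\right) + 4 \cdot 6 \cdot 2\right) \left(- \frac{1}{4}\right) = \left(\left(-1 + 5 \left(-2\right)\right) + 24 \cdot 2\right) \left(- \frac{1}{4}\right) = \left(\left(-1 - 10\right) + 48\right) \left(- \frac{1}{4}\right) = \left(-11 + 48\right) \left(- \frac{1}{4}\right) = 37 \left(- \frac{1}{4}\right) = - \frac{37}{4}$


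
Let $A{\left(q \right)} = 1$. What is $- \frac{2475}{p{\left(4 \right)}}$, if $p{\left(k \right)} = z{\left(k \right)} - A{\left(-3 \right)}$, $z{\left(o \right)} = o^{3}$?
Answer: $- \frac{275}{7} \approx -39.286$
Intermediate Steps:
$p{\left(k \right)} = -1 + k^{3}$ ($p{\left(k \right)} = k^{3} - 1 = -1 + k^{3}$)
$- \frac{2475}{p{\left(4 \right)}} = - \frac{2475}{-1 + 4^{3}} = - \frac{2475}{-1 + 64} = - \frac{2475}{63} = \left(-2475\right) \frac{1}{63} = - \frac{275}{7}$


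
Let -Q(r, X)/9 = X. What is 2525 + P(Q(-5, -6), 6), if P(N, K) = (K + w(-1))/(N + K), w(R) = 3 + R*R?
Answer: 15151/6 ≈ 2525.2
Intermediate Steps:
Q(r, X) = -9*X
w(R) = 3 + R**2
P(N, K) = (4 + K)/(K + N) (P(N, K) = (K + (3 + (-1)**2))/(N + K) = (K + (3 + 1))/(K + N) = (K + 4)/(K + N) = (4 + K)/(K + N))
2525 + P(Q(-5, -6), 6) = 2525 + (4 + 6)/(6 - 9*(-6)) = 2525 + 10/(6 + 54) = 2525 + 10/60 = 2525 + (1/60)*10 = 2525 + 1/6 = 15151/6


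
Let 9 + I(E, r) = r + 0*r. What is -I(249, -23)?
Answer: 32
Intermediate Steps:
I(E, r) = -9 + r (I(E, r) = -9 + (r + 0*r) = -9 + (r + 0) = -9 + r)
-I(249, -23) = -(-9 - 23) = -1*(-32) = 32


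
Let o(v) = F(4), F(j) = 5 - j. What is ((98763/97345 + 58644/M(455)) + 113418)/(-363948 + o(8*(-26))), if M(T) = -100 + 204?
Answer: -288487298343/921138938590 ≈ -0.31319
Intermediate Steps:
M(T) = 104
o(v) = 1 (o(v) = 5 - 1*4 = 5 - 4 = 1)
((98763/97345 + 58644/M(455)) + 113418)/(-363948 + o(8*(-26))) = ((98763/97345 + 58644/104) + 113418)/(-363948 + 1) = ((98763*(1/97345) + 58644*(1/104)) + 113418)/(-363947) = ((98763/97345 + 14661/26) + 113418)*(-1/363947) = (1429742883/2530970 + 113418)*(-1/363947) = (288487298343/2530970)*(-1/363947) = -288487298343/921138938590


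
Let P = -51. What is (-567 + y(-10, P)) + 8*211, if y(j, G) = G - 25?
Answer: 1045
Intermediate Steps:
y(j, G) = -25 + G
(-567 + y(-10, P)) + 8*211 = (-567 + (-25 - 51)) + 8*211 = (-567 - 76) + 1688 = -643 + 1688 = 1045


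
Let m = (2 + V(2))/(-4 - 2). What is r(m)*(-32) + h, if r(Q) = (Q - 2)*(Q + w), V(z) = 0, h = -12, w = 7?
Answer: 4372/9 ≈ 485.78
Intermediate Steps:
m = -⅓ (m = (2 + 0)/(-4 - 2) = 2/(-6) = 2*(-⅙) = -⅓ ≈ -0.33333)
r(Q) = (-2 + Q)*(7 + Q) (r(Q) = (Q - 2)*(Q + 7) = (-2 + Q)*(7 + Q))
r(m)*(-32) + h = (-14 + (-⅓)² + 5*(-⅓))*(-32) - 12 = (-14 + ⅑ - 5/3)*(-32) - 12 = -140/9*(-32) - 12 = 4480/9 - 12 = 4372/9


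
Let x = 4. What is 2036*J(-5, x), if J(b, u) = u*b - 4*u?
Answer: -73296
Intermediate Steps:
J(b, u) = -4*u + b*u (J(b, u) = b*u - 4*u = -4*u + b*u)
2036*J(-5, x) = 2036*(4*(-4 - 5)) = 2036*(4*(-9)) = 2036*(-36) = -73296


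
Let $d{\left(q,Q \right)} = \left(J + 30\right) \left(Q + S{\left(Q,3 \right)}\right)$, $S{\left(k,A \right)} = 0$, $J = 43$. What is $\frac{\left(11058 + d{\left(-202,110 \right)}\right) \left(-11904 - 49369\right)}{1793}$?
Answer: $- \frac{1169579024}{1793} \approx -6.523 \cdot 10^{5}$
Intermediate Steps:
$d{\left(q,Q \right)} = 73 Q$ ($d{\left(q,Q \right)} = \left(43 + 30\right) \left(Q + 0\right) = 73 Q$)
$\frac{\left(11058 + d{\left(-202,110 \right)}\right) \left(-11904 - 49369\right)}{1793} = \frac{\left(11058 + 73 \cdot 110\right) \left(-11904 - 49369\right)}{1793} = \left(11058 + 8030\right) \left(-61273\right) \frac{1}{1793} = 19088 \left(-61273\right) \frac{1}{1793} = \left(-1169579024\right) \frac{1}{1793} = - \frac{1169579024}{1793}$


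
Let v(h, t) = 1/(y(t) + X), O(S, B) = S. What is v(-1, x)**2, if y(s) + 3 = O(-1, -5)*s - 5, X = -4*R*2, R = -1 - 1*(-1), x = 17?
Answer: 1/625 ≈ 0.0016000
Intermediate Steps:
R = 0 (R = -1 + 1 = 0)
X = 0 (X = -4*0*2 = 0*2 = 0)
y(s) = -8 - s (y(s) = -3 + (-s - 5) = -3 + (-5 - s) = -8 - s)
v(h, t) = 1/(-8 - t) (v(h, t) = 1/((-8 - t) + 0) = 1/(-8 - t))
v(-1, x)**2 = (1/(-8 - 1*17))**2 = (1/(-8 - 17))**2 = (1/(-25))**2 = (-1/25)**2 = 1/625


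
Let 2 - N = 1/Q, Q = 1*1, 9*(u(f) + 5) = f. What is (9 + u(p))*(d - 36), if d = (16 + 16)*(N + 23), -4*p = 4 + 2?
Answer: 2806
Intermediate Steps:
p = -3/2 (p = -(4 + 2)/4 = -1/4*6 = -3/2 ≈ -1.5000)
u(f) = -5 + f/9
Q = 1
N = 1 (N = 2 - 1/1 = 2 - 1*1 = 2 - 1 = 1)
d = 768 (d = (16 + 16)*(1 + 23) = 32*24 = 768)
(9 + u(p))*(d - 36) = (9 + (-5 + (1/9)*(-3/2)))*(768 - 36) = (9 + (-5 - 1/6))*732 = (9 - 31/6)*732 = (23/6)*732 = 2806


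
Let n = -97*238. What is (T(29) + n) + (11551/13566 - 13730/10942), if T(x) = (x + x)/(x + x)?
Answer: -1713389077879/74219586 ≈ -23085.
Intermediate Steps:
T(x) = 1 (T(x) = (2*x)/((2*x)) = (2*x)*(1/(2*x)) = 1)
n = -23086
(T(29) + n) + (11551/13566 - 13730/10942) = (1 - 23086) + (11551/13566 - 13730/10942) = -23085 + (11551*(1/13566) - 13730*1/10942) = -23085 + (11551/13566 - 6865/5471) = -23085 - 29935069/74219586 = -1713389077879/74219586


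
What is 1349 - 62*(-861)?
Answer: 54731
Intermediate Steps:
1349 - 62*(-861) = 1349 + 53382 = 54731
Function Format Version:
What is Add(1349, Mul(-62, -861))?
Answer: 54731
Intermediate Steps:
Add(1349, Mul(-62, -861)) = Add(1349, 53382) = 54731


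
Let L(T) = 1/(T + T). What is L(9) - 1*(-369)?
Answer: 6643/18 ≈ 369.06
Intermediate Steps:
L(T) = 1/(2*T)
L(9) - 1*(-369) = (½)/9 - 1*(-369) = (½)*(⅑) + 369 = 1/18 + 369 = 6643/18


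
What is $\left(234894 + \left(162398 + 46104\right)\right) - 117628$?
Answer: $325768$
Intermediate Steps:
$\left(234894 + \left(162398 + 46104\right)\right) - 117628 = \left(234894 + 208502\right) - 117628 = 443396 - 117628 = 325768$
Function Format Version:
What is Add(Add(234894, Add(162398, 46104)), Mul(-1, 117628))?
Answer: 325768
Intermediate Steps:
Add(Add(234894, Add(162398, 46104)), Mul(-1, 117628)) = Add(Add(234894, 208502), -117628) = Add(443396, -117628) = 325768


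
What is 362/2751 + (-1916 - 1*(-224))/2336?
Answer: -952265/1606584 ≈ -0.59273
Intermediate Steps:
362/2751 + (-1916 - 1*(-224))/2336 = 362*(1/2751) + (-1916 + 224)*(1/2336) = 362/2751 - 1692*1/2336 = 362/2751 - 423/584 = -952265/1606584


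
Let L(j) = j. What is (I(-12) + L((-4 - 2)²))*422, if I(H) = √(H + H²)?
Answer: 15192 + 844*√33 ≈ 20040.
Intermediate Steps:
(I(-12) + L((-4 - 2)²))*422 = (√(-12*(1 - 12)) + (-4 - 2)²)*422 = (√(-12*(-11)) + (-6)²)*422 = (√132 + 36)*422 = (2*√33 + 36)*422 = (36 + 2*√33)*422 = 15192 + 844*√33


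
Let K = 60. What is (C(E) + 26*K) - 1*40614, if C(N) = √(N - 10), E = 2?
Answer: -39054 + 2*I*√2 ≈ -39054.0 + 2.8284*I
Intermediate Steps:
C(N) = √(-10 + N)
(C(E) + 26*K) - 1*40614 = (√(-10 + 2) + 26*60) - 1*40614 = (√(-8) + 1560) - 40614 = (2*I*√2 + 1560) - 40614 = (1560 + 2*I*√2) - 40614 = -39054 + 2*I*√2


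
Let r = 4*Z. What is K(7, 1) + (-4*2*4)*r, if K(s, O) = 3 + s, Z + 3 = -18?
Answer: 2698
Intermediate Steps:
Z = -21 (Z = -3 - 18 = -21)
r = -84 (r = 4*(-21) = -84)
K(7, 1) + (-4*2*4)*r = (3 + 7) + (-4*2*4)*(-84) = 10 - 8*4*(-84) = 10 - 32*(-84) = 10 + 2688 = 2698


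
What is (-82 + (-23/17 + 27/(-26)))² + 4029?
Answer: 2178486157/195364 ≈ 11151.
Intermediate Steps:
(-82 + (-23/17 + 27/(-26)))² + 4029 = (-82 + (-23*1/17 + 27*(-1/26)))² + 4029 = (-82 + (-23/17 - 27/26))² + 4029 = (-82 - 1057/442)² + 4029 = (-37301/442)² + 4029 = 1391364601/195364 + 4029 = 2178486157/195364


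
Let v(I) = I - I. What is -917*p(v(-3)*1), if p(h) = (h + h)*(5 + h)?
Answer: 0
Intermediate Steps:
v(I) = 0
p(h) = 2*h*(5 + h) (p(h) = (2*h)*(5 + h) = 2*h*(5 + h))
-917*p(v(-3)*1) = -1834*0*1*(5 + 0*1) = -1834*0*(5 + 0) = -1834*0*5 = -917*0 = 0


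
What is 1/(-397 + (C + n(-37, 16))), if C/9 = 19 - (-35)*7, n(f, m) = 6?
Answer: 1/1985 ≈ 0.00050378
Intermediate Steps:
C = 2376 (C = 9*(19 - (-35)*7) = 9*(19 - 7*(-35)) = 9*(19 + 245) = 9*264 = 2376)
1/(-397 + (C + n(-37, 16))) = 1/(-397 + (2376 + 6)) = 1/(-397 + 2382) = 1/1985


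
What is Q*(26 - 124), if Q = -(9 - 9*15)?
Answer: -12348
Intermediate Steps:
Q = 126 (Q = -(9 - 135) = -1*(-126) = 126)
Q*(26 - 124) = 126*(26 - 124) = 126*(-98) = -12348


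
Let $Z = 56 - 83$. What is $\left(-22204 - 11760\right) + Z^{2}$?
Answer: $-33235$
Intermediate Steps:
$Z = -27$
$\left(-22204 - 11760\right) + Z^{2} = \left(-22204 - 11760\right) + \left(-27\right)^{2} = -33964 + 729 = -33235$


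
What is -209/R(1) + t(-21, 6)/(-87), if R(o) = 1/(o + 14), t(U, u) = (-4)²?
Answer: -272761/87 ≈ -3135.2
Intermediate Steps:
t(U, u) = 16
R(o) = 1/(14 + o)
-209/R(1) + t(-21, 6)/(-87) = -209/(1/(14 + 1)) + 16/(-87) = -209/(1/15) + 16*(-1/87) = -209/1/15 - 16/87 = -209*15 - 16/87 = -3135 - 16/87 = -272761/87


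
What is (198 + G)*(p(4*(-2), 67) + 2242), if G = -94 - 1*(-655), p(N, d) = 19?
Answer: 1716099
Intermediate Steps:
G = 561 (G = -94 + 655 = 561)
(198 + G)*(p(4*(-2), 67) + 2242) = (198 + 561)*(19 + 2242) = 759*2261 = 1716099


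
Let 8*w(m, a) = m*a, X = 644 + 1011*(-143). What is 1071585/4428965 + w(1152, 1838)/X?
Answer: -203598173403/127491300697 ≈ -1.5970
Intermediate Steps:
X = -143929 (X = 644 - 144573 = -143929)
w(m, a) = a*m/8 (w(m, a) = (m*a)/8 = (a*m)/8 = a*m/8)
1071585/4428965 + w(1152, 1838)/X = 1071585/4428965 + ((1/8)*1838*1152)/(-143929) = 1071585*(1/4428965) + 264672*(-1/143929) = 214317/885793 - 264672/143929 = -203598173403/127491300697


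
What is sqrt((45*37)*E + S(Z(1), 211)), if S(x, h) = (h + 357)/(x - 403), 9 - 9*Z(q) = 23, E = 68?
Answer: 6*sqrt(41692373723)/3641 ≈ 336.48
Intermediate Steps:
Z(q) = -14/9 (Z(q) = 1 - 1/9*23 = 1 - 23/9 = -14/9)
S(x, h) = (357 + h)/(-403 + x)
sqrt((45*37)*E + S(Z(1), 211)) = sqrt((45*37)*68 + (357 + 211)/(-403 - 14/9)) = sqrt(1665*68 + 568/(-3641/9)) = sqrt(113220 - 9/3641*568) = sqrt(113220 - 5112/3641) = sqrt(412228908/3641) = 6*sqrt(41692373723)/3641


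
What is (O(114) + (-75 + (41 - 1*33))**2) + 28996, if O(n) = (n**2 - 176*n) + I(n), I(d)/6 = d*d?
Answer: 104393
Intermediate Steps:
I(d) = 6*d**2 (I(d) = 6*(d*d) = 6*d**2)
O(n) = -176*n + 7*n**2 (O(n) = (n**2 - 176*n) + 6*n**2 = -176*n + 7*n**2)
(O(114) + (-75 + (41 - 1*33))**2) + 28996 = (114*(-176 + 7*114) + (-75 + (41 - 1*33))**2) + 28996 = (114*(-176 + 798) + (-75 + (41 - 33))**2) + 28996 = (114*622 + (-75 + 8)**2) + 28996 = (70908 + (-67)**2) + 28996 = (70908 + 4489) + 28996 = 75397 + 28996 = 104393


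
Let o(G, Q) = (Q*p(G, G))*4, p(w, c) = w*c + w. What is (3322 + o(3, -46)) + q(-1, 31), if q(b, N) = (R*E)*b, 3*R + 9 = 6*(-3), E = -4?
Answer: 1078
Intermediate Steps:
p(w, c) = w + c*w (p(w, c) = c*w + w = w + c*w)
R = -9 (R = -3 + (6*(-3))/3 = -3 + (1/3)*(-18) = -3 - 6 = -9)
o(G, Q) = 4*G*Q*(1 + G) (o(G, Q) = (Q*(G*(1 + G)))*4 = (G*Q*(1 + G))*4 = 4*G*Q*(1 + G))
q(b, N) = 36*b (q(b, N) = (-9*(-4))*b = 36*b)
(3322 + o(3, -46)) + q(-1, 31) = (3322 + 4*3*(-46)*(1 + 3)) + 36*(-1) = (3322 + 4*3*(-46)*4) - 36 = (3322 - 2208) - 36 = 1114 - 36 = 1078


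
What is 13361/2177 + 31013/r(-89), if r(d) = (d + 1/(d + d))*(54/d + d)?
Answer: 2757712024367/275059432725 ≈ 10.026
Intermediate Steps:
r(d) = (d + 1/(2*d))*(d + 54/d)
13361/2177 + 31013/r(-89) = 13361/2177 + 31013/(109/2 + (-89)² + 27/(-89)²) = 13361*(1/2177) + 31013/(109/2 + 7921 + 27*(1/7921)) = 13361/2177 + 31013/(109/2 + 7921 + 27/7921) = 13361/2177 + 31013/(126347925/15842) = 13361/2177 + 31013*(15842/126347925) = 13361/2177 + 491307946/126347925 = 2757712024367/275059432725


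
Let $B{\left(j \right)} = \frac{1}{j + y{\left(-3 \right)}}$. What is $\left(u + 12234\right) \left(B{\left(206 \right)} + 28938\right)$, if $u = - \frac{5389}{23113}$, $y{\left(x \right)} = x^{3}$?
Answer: $\frac{1464664466911859}{4137227} \approx 3.5402 \cdot 10^{8}$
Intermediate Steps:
$B{\left(j \right)} = \frac{1}{-27 + j}$ ($B{\left(j \right)} = \frac{1}{j + \left(-3\right)^{3}} = \frac{1}{j - 27} = \frac{1}{-27 + j}$)
$u = - \frac{5389}{23113}$ ($u = \left(-5389\right) \frac{1}{23113} = - \frac{5389}{23113} \approx -0.23316$)
$\left(u + 12234\right) \left(B{\left(206 \right)} + 28938\right) = \left(- \frac{5389}{23113} + 12234\right) \left(\frac{1}{-27 + 206} + 28938\right) = \frac{282759053 \left(\frac{1}{179} + 28938\right)}{23113} = \frac{282759053}{23113} \cdot \frac{5179903}{179} = \frac{1464664466911859}{4137227}$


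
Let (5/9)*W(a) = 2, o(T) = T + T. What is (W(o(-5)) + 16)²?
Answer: 9604/25 ≈ 384.16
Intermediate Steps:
o(T) = 2*T
W(a) = 18/5 (W(a) = (9/5)*2 = 18/5)
(W(o(-5)) + 16)² = (18/5 + 16)² = (98/5)² = 9604/25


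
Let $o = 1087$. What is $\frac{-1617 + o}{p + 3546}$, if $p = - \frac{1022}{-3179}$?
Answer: $- \frac{842435}{5636878} \approx -0.14945$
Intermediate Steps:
$p = \frac{1022}{3179}$ ($p = \left(-1022\right) \left(- \frac{1}{3179}\right) = \frac{1022}{3179} \approx 0.32148$)
$\frac{-1617 + o}{p + 3546} = \frac{-1617 + 1087}{\frac{1022}{3179} + 3546} = - \frac{530}{\frac{11273756}{3179}} = \left(-530\right) \frac{3179}{11273756} = - \frac{842435}{5636878}$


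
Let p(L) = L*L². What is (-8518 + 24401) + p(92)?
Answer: 794571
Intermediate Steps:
p(L) = L³
(-8518 + 24401) + p(92) = (-8518 + 24401) + 92³ = 15883 + 778688 = 794571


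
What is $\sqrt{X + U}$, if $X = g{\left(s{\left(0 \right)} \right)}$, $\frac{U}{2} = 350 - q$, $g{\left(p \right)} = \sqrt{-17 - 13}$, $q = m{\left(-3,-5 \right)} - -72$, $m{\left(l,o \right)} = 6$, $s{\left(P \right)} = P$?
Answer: $\sqrt{544 + i \sqrt{30}} \approx 23.324 + 0.1174 i$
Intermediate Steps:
$q = 78$ ($q = 6 - -72 = 6 + 72 = 78$)
$g{\left(p \right)} = i \sqrt{30}$ ($g{\left(p \right)} = \sqrt{-30} = i \sqrt{30}$)
$U = 544$ ($U = 2 \left(350 - 78\right) = 2 \cdot 272 = 544$)
$X = i \sqrt{30} \approx 5.4772 i$
$\sqrt{X + U} = \sqrt{i \sqrt{30} + 544} = \sqrt{544 + i \sqrt{30}}$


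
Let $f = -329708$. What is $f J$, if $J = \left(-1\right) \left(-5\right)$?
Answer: $-1648540$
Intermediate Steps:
$J = 5$
$f J = \left(-329708\right) 5 = -1648540$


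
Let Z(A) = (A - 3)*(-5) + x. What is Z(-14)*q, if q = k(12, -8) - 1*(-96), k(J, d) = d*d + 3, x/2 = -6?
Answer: 11899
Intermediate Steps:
x = -12 (x = 2*(-6) = -12)
Z(A) = 3 - 5*A (Z(A) = (A - 3)*(-5) - 12 = (-3 + A)*(-5) - 12 = (15 - 5*A) - 12 = 3 - 5*A)
k(J, d) = 3 + d² (k(J, d) = d² + 3 = 3 + d²)
q = 163 (q = (3 + (-8)²) - 1*(-96) = (3 + 64) + 96 = 67 + 96 = 163)
Z(-14)*q = (3 - 5*(-14))*163 = (3 + 70)*163 = 73*163 = 11899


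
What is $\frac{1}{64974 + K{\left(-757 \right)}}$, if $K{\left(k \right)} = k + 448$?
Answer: $\frac{1}{64665} \approx 1.5464 \cdot 10^{-5}$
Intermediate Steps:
$K{\left(k \right)} = 448 + k$
$\frac{1}{64974 + K{\left(-757 \right)}} = \frac{1}{64974 + \left(448 - 757\right)} = \frac{1}{64974 - 309} = \frac{1}{64665}$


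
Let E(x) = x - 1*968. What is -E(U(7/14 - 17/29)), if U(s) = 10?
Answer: 958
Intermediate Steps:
E(x) = -968 + x (E(x) = x - 968 = -968 + x)
-E(U(7/14 - 17/29)) = -(-968 + 10) = -1*(-958) = 958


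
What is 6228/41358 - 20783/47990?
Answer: -93443599/330795070 ≈ -0.28248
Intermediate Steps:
6228/41358 - 20783/47990 = 6228*(1/41358) - 20783*1/47990 = 1038/6893 - 20783/47990 = -93443599/330795070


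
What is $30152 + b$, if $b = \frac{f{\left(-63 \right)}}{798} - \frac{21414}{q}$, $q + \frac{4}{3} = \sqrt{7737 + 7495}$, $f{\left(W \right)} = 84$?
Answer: $\frac{9815286961}{325546} - \frac{96363 \sqrt{238}}{8567} \approx 29977.0$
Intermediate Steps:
$q = - \frac{4}{3} + 8 \sqrt{238}$ ($q = - \frac{4}{3} + \sqrt{7737 + 7495} = - \frac{4}{3} + \sqrt{15232} = - \frac{4}{3} + 8 \sqrt{238} \approx 122.08$)
$b = \frac{2}{19} - \frac{21414}{- \frac{4}{3} + 8 \sqrt{238}}$ ($b = \frac{84}{798} - \frac{21414}{- \frac{4}{3} + 8 \sqrt{238}} = 84 \cdot \frac{1}{798} - \frac{21414}{- \frac{4}{3} + 8 \sqrt{238}} = \frac{2}{19} - \frac{21414}{- \frac{4}{3} + 8 \sqrt{238}} \approx -175.3$)
$30152 + b = 30152 - \left(\frac{576031}{325546} + \frac{96363 \sqrt{238}}{8567}\right) = \frac{9815286961}{325546} - \frac{96363 \sqrt{238}}{8567}$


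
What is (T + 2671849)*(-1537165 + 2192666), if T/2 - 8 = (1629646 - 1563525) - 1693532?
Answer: -382128896457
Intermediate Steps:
T = -3254806 (T = 16 + 2*((1629646 - 1563525) - 1693532) = 16 + 2*(66121 - 1693532) = 16 + 2*(-1627411) = 16 - 3254822 = -3254806)
(T + 2671849)*(-1537165 + 2192666) = (-3254806 + 2671849)*(-1537165 + 2192666) = -582957*655501 = -382128896457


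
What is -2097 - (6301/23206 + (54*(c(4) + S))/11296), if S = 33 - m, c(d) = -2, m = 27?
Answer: -34360827079/16383436 ≈ -2097.3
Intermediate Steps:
S = 6 (S = 33 - 1*27 = 33 - 27 = 6)
-2097 - (6301/23206 + (54*(c(4) + S))/11296) = -2097 - (6301/23206 + (54*(-2 + 6))/11296) = -2097 - (6301*(1/23206) + (54*4)*(1/11296)) = -2097 - (6301/23206 + 216*(1/11296)) = -2097 - (6301/23206 + 27/1412) = -2097 - 1*4761787/16383436 = -2097 - 4761787/16383436 = -34360827079/16383436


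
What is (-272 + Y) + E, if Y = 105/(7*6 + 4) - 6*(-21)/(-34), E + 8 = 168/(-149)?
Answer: -32922253/116518 ≈ -282.55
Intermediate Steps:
E = -1360/149 (E = -8 + 168/(-149) = -8 + 168*(-1/149) = -8 - 168/149 = -1360/149 ≈ -9.1275)
Y = -1113/782 (Y = 105/(42 + 4) + 126*(-1/34) = 105/46 - 63/17 = -1113/782 ≈ -1.4233)
(-272 + Y) + E = (-272 - 1113/782) - 1360/149 = -213817/782 - 1360/149 = -32922253/116518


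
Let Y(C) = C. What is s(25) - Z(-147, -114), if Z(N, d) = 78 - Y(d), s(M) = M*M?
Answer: 433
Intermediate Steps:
s(M) = M²
Z(N, d) = 78 - d
s(25) - Z(-147, -114) = 25² - (78 - 1*(-114)) = 625 - (78 + 114) = 625 - 1*192 = 625 - 192 = 433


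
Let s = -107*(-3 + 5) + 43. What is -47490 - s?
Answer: -47319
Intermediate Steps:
s = -171 (s = -214 + 43 = -171)
-47490 - s = -47490 - 1*(-171) = -47490 + 171 = -47319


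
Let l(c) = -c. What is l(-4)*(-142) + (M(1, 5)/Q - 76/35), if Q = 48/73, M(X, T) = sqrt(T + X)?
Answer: -19956/35 + 73*sqrt(6)/48 ≈ -566.45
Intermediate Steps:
Q = 48/73 (Q = 48*(1/73) = 48/73 ≈ 0.65753)
l(-4)*(-142) + (M(1, 5)/Q - 76/35) = -1*(-4)*(-142) + (sqrt(5 + 1)/(48/73) - 76/35) = 4*(-142) + (sqrt(6)*(73/48) - 76*1/35) = -568 + (73*sqrt(6)/48 - 76/35) = -568 + (-76/35 + 73*sqrt(6)/48) = -19956/35 + 73*sqrt(6)/48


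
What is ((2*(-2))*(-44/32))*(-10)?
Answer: -55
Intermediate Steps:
((2*(-2))*(-44/32))*(-10) = -(-176)/32*(-10) = -4*(-11/8)*(-10) = (11/2)*(-10) = -55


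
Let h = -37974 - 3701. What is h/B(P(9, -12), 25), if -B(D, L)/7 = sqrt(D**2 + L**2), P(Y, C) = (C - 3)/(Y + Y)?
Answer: 50010*sqrt(901)/6307 ≈ 238.01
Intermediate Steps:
P(Y, C) = (-3 + C)/(2*Y) (P(Y, C) = (-3 + C)/((2*Y)) = (-3 + C)*(1/(2*Y)) = (-3 + C)/(2*Y))
h = -41675
B(D, L) = -7*sqrt(D**2 + L**2)
h/B(P(9, -12), 25) = -41675*(-1/(7*sqrt(((1/2)*(-3 - 12)/9)**2 + 25**2))) = -41675*(-1/(7*sqrt(((1/2)*(1/9)*(-15))**2 + 625))) = -41675*(-1/(7*sqrt((-5/6)**2 + 625))) = -41675*(-1/(7*sqrt(25/36 + 625))) = -41675*(-6*sqrt(901)/31535) = -(-50010)*sqrt(901)/6307 = 50010*sqrt(901)/6307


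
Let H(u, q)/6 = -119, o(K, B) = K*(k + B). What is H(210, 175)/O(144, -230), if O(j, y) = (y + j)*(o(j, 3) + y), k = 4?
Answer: 357/33454 ≈ 0.010671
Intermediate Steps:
o(K, B) = K*(4 + B)
H(u, q) = -714 (H(u, q) = 6*(-119) = -714)
O(j, y) = (j + y)*(y + 7*j) (O(j, y) = (y + j)*(j*(4 + 3) + y) = (j + y)*(j*7 + y) = (j + y)*(7*j + y) = (j + y)*(y + 7*j))
H(210, 175)/O(144, -230) = -714/((-230)² + 7*144² + 8*144*(-230)) = -714/(52900 + 7*20736 - 264960) = -714/(52900 + 145152 - 264960) = -714/(-66908) = -714*(-1/66908) = 357/33454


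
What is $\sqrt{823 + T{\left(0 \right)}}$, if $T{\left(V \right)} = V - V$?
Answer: $\sqrt{823} \approx 28.688$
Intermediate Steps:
$T{\left(V \right)} = 0$
$\sqrt{823 + T{\left(0 \right)}} = \sqrt{823 + 0} = \sqrt{823}$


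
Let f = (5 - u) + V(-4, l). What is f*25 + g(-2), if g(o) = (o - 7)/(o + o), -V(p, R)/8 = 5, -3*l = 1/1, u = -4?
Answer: -3091/4 ≈ -772.75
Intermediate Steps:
l = -⅓ (l = -⅓/1 = -⅓*1 = -⅓ ≈ -0.33333)
V(p, R) = -40 (V(p, R) = -8*5 = -40)
g(o) = (-7 + o)/(2*o) (g(o) = (-7 + o)/((2*o)) = (-7 + o)*(1/(2*o)) = (-7 + o)/(2*o))
f = -31 (f = (5 - 1*(-4)) - 40 = (5 + 4) - 40 = 9 - 40 = -31)
f*25 + g(-2) = -31*25 + (½)*(-7 - 2)/(-2) = -775 + (½)*(-½)*(-9) = -775 + 9/4 = -3091/4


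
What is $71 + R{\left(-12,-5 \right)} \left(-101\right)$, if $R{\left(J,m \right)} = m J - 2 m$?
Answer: $-6999$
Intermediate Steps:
$R{\left(J,m \right)} = - 2 m + J m$ ($R{\left(J,m \right)} = J m - 2 m = - 2 m + J m$)
$71 + R{\left(-12,-5 \right)} \left(-101\right) = 71 + - 5 \left(-2 - 12\right) \left(-101\right) = 71 + \left(-5\right) \left(-14\right) \left(-101\right) = 71 + 70 \left(-101\right) = 71 - 7070 = -6999$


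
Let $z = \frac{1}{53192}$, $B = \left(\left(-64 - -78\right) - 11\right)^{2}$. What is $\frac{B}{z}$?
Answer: $478728$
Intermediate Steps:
$B = 9$ ($B = \left(\left(-64 + 78\right) - 11\right)^{2} = \left(14 - 11\right)^{2} = 3^{2} = 9$)
$z = \frac{1}{53192} \approx 1.88 \cdot 10^{-5}$
$\frac{B}{z} = 9 \frac{1}{\frac{1}{53192}} = 9 \cdot 53192 = 478728$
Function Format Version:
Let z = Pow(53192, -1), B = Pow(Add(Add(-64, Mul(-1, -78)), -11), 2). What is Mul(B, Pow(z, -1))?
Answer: 478728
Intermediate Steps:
B = 9 (B = Pow(Add(Add(-64, 78), -11), 2) = Pow(Add(14, -11), 2) = Pow(3, 2) = 9)
z = Rational(1, 53192) ≈ 1.8800e-5
Mul(B, Pow(z, -1)) = Mul(9, Pow(Rational(1, 53192), -1)) = Mul(9, 53192) = 478728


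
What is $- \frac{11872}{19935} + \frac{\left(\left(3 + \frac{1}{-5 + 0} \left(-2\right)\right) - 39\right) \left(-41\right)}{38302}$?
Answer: $- \frac{212812109}{381775185} \approx -0.55743$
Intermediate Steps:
$- \frac{11872}{19935} + \frac{\left(\left(3 + \frac{1}{-5 + 0} \left(-2\right)\right) - 39\right) \left(-41\right)}{38302} = \left(-11872\right) \frac{1}{19935} + \left(\left(3 + \frac{1}{-5} \left(-2\right)\right) - 39\right) \left(-41\right) \frac{1}{38302} = - \frac{11872}{19935} + \left(\left(3 - - \frac{2}{5}\right) - 39\right) \left(-41\right) \frac{1}{38302} = - \frac{11872}{19935} + \left(\left(3 + \frac{2}{5}\right) - 39\right) \left(-41\right) \frac{1}{38302} = - \frac{11872}{19935} + \left(\frac{17}{5} - 39\right) \left(-41\right) \frac{1}{38302} = - \frac{11872}{19935} + \left(- \frac{178}{5}\right) \left(-41\right) \frac{1}{38302} = - \frac{11872}{19935} + \frac{7298}{5} \cdot \frac{1}{38302} = - \frac{11872}{19935} + \frac{3649}{95755} = - \frac{212812109}{381775185}$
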